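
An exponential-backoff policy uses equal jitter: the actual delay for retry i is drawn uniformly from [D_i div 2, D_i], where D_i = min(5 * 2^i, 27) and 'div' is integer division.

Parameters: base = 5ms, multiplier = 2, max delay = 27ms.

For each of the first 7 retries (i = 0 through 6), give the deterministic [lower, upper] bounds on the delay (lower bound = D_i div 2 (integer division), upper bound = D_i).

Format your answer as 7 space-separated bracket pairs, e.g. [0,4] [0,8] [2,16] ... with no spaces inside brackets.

Computing bounds per retry:
  i=0: D_i=min(5*2^0,27)=5, bounds=[2,5]
  i=1: D_i=min(5*2^1,27)=10, bounds=[5,10]
  i=2: D_i=min(5*2^2,27)=20, bounds=[10,20]
  i=3: D_i=min(5*2^3,27)=27, bounds=[13,27]
  i=4: D_i=min(5*2^4,27)=27, bounds=[13,27]
  i=5: D_i=min(5*2^5,27)=27, bounds=[13,27]
  i=6: D_i=min(5*2^6,27)=27, bounds=[13,27]

Answer: [2,5] [5,10] [10,20] [13,27] [13,27] [13,27] [13,27]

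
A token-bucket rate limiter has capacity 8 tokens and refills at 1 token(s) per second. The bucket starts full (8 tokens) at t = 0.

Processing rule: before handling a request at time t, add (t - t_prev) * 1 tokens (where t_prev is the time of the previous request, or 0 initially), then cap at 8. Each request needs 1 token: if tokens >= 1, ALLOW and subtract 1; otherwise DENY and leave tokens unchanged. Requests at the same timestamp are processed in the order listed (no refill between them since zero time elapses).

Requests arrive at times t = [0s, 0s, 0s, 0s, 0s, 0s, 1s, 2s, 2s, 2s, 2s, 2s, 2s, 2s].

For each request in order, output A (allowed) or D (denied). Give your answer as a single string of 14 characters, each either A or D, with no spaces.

Answer: AAAAAAAAAADDDD

Derivation:
Simulating step by step:
  req#1 t=0s: ALLOW
  req#2 t=0s: ALLOW
  req#3 t=0s: ALLOW
  req#4 t=0s: ALLOW
  req#5 t=0s: ALLOW
  req#6 t=0s: ALLOW
  req#7 t=1s: ALLOW
  req#8 t=2s: ALLOW
  req#9 t=2s: ALLOW
  req#10 t=2s: ALLOW
  req#11 t=2s: DENY
  req#12 t=2s: DENY
  req#13 t=2s: DENY
  req#14 t=2s: DENY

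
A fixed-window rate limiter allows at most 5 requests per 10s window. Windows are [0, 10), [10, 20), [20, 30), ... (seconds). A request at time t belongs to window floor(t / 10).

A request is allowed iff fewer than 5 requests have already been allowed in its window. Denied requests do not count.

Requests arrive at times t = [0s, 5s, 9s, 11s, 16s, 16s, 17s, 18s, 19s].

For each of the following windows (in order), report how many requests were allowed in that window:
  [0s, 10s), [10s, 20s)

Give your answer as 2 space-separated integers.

Processing requests:
  req#1 t=0s (window 0): ALLOW
  req#2 t=5s (window 0): ALLOW
  req#3 t=9s (window 0): ALLOW
  req#4 t=11s (window 1): ALLOW
  req#5 t=16s (window 1): ALLOW
  req#6 t=16s (window 1): ALLOW
  req#7 t=17s (window 1): ALLOW
  req#8 t=18s (window 1): ALLOW
  req#9 t=19s (window 1): DENY

Allowed counts by window: 3 5

Answer: 3 5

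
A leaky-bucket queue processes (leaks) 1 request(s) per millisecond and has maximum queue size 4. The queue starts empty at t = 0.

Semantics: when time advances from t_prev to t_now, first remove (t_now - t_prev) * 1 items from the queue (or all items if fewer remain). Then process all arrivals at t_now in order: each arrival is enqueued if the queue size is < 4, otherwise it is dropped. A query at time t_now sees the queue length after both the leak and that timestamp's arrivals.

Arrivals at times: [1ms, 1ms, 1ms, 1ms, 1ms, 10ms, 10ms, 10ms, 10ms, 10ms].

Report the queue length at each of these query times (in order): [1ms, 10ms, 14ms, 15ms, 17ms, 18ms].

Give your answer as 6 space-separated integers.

Answer: 4 4 0 0 0 0

Derivation:
Queue lengths at query times:
  query t=1ms: backlog = 4
  query t=10ms: backlog = 4
  query t=14ms: backlog = 0
  query t=15ms: backlog = 0
  query t=17ms: backlog = 0
  query t=18ms: backlog = 0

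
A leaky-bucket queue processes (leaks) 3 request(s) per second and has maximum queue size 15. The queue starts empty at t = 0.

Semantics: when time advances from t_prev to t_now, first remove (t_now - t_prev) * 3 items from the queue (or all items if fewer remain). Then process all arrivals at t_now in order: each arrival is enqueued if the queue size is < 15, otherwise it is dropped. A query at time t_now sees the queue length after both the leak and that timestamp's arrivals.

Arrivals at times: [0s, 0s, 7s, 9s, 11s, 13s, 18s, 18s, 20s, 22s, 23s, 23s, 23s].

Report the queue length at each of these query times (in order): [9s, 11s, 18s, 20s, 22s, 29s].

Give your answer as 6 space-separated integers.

Queue lengths at query times:
  query t=9s: backlog = 1
  query t=11s: backlog = 1
  query t=18s: backlog = 2
  query t=20s: backlog = 1
  query t=22s: backlog = 1
  query t=29s: backlog = 0

Answer: 1 1 2 1 1 0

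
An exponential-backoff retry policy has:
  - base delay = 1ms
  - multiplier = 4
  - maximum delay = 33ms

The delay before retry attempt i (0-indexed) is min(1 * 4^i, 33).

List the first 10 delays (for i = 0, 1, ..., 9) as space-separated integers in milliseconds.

Computing each delay:
  i=0: min(1*4^0, 33) = 1
  i=1: min(1*4^1, 33) = 4
  i=2: min(1*4^2, 33) = 16
  i=3: min(1*4^3, 33) = 33
  i=4: min(1*4^4, 33) = 33
  i=5: min(1*4^5, 33) = 33
  i=6: min(1*4^6, 33) = 33
  i=7: min(1*4^7, 33) = 33
  i=8: min(1*4^8, 33) = 33
  i=9: min(1*4^9, 33) = 33

Answer: 1 4 16 33 33 33 33 33 33 33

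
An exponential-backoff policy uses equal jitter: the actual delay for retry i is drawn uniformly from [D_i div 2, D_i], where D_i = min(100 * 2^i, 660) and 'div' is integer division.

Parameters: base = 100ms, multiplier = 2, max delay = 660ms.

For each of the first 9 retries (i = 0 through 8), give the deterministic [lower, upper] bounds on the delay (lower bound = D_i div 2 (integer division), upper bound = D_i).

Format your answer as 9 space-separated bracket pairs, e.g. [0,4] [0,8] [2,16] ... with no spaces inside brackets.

Answer: [50,100] [100,200] [200,400] [330,660] [330,660] [330,660] [330,660] [330,660] [330,660]

Derivation:
Computing bounds per retry:
  i=0: D_i=min(100*2^0,660)=100, bounds=[50,100]
  i=1: D_i=min(100*2^1,660)=200, bounds=[100,200]
  i=2: D_i=min(100*2^2,660)=400, bounds=[200,400]
  i=3: D_i=min(100*2^3,660)=660, bounds=[330,660]
  i=4: D_i=min(100*2^4,660)=660, bounds=[330,660]
  i=5: D_i=min(100*2^5,660)=660, bounds=[330,660]
  i=6: D_i=min(100*2^6,660)=660, bounds=[330,660]
  i=7: D_i=min(100*2^7,660)=660, bounds=[330,660]
  i=8: D_i=min(100*2^8,660)=660, bounds=[330,660]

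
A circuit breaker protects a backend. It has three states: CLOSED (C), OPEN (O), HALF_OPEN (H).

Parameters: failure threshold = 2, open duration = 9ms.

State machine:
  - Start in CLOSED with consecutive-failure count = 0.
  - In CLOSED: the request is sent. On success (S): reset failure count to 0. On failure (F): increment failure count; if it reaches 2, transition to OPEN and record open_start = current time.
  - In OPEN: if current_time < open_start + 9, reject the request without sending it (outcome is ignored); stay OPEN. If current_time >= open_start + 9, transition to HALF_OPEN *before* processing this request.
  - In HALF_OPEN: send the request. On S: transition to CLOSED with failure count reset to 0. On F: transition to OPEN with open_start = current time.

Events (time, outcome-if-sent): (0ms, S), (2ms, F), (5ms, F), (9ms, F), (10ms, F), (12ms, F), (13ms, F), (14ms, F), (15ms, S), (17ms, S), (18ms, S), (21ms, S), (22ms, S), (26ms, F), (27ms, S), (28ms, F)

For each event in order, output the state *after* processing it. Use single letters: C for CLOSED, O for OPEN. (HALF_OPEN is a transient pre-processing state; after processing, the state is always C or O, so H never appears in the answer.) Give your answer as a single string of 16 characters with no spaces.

Answer: CCOOOOOOOOOOOOOO

Derivation:
State after each event:
  event#1 t=0ms outcome=S: state=CLOSED
  event#2 t=2ms outcome=F: state=CLOSED
  event#3 t=5ms outcome=F: state=OPEN
  event#4 t=9ms outcome=F: state=OPEN
  event#5 t=10ms outcome=F: state=OPEN
  event#6 t=12ms outcome=F: state=OPEN
  event#7 t=13ms outcome=F: state=OPEN
  event#8 t=14ms outcome=F: state=OPEN
  event#9 t=15ms outcome=S: state=OPEN
  event#10 t=17ms outcome=S: state=OPEN
  event#11 t=18ms outcome=S: state=OPEN
  event#12 t=21ms outcome=S: state=OPEN
  event#13 t=22ms outcome=S: state=OPEN
  event#14 t=26ms outcome=F: state=OPEN
  event#15 t=27ms outcome=S: state=OPEN
  event#16 t=28ms outcome=F: state=OPEN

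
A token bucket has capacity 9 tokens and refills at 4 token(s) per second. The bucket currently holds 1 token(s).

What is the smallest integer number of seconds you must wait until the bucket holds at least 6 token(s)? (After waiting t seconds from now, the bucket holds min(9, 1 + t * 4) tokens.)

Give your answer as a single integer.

Answer: 2

Derivation:
Need 1 + t * 4 >= 6, so t >= 5/4.
Smallest integer t = ceil(5/4) = 2.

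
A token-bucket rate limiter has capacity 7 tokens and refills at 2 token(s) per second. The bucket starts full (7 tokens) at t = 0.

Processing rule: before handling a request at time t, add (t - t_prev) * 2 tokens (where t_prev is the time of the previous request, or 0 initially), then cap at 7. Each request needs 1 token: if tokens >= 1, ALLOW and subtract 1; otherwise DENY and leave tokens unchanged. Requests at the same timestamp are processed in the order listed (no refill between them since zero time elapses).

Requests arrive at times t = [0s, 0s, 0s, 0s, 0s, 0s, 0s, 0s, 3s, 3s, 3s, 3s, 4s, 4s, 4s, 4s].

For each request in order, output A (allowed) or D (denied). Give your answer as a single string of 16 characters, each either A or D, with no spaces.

Simulating step by step:
  req#1 t=0s: ALLOW
  req#2 t=0s: ALLOW
  req#3 t=0s: ALLOW
  req#4 t=0s: ALLOW
  req#5 t=0s: ALLOW
  req#6 t=0s: ALLOW
  req#7 t=0s: ALLOW
  req#8 t=0s: DENY
  req#9 t=3s: ALLOW
  req#10 t=3s: ALLOW
  req#11 t=3s: ALLOW
  req#12 t=3s: ALLOW
  req#13 t=4s: ALLOW
  req#14 t=4s: ALLOW
  req#15 t=4s: ALLOW
  req#16 t=4s: ALLOW

Answer: AAAAAAADAAAAAAAA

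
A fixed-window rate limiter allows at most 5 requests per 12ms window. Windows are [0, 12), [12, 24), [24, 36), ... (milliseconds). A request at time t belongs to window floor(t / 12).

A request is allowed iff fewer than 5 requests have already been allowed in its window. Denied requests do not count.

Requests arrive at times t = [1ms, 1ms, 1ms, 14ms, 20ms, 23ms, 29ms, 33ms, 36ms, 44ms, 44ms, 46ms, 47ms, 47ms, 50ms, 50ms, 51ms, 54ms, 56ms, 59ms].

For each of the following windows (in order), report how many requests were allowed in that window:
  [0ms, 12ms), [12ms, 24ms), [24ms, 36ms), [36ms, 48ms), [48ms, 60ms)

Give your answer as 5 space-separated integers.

Answer: 3 3 2 5 5

Derivation:
Processing requests:
  req#1 t=1ms (window 0): ALLOW
  req#2 t=1ms (window 0): ALLOW
  req#3 t=1ms (window 0): ALLOW
  req#4 t=14ms (window 1): ALLOW
  req#5 t=20ms (window 1): ALLOW
  req#6 t=23ms (window 1): ALLOW
  req#7 t=29ms (window 2): ALLOW
  req#8 t=33ms (window 2): ALLOW
  req#9 t=36ms (window 3): ALLOW
  req#10 t=44ms (window 3): ALLOW
  req#11 t=44ms (window 3): ALLOW
  req#12 t=46ms (window 3): ALLOW
  req#13 t=47ms (window 3): ALLOW
  req#14 t=47ms (window 3): DENY
  req#15 t=50ms (window 4): ALLOW
  req#16 t=50ms (window 4): ALLOW
  req#17 t=51ms (window 4): ALLOW
  req#18 t=54ms (window 4): ALLOW
  req#19 t=56ms (window 4): ALLOW
  req#20 t=59ms (window 4): DENY

Allowed counts by window: 3 3 2 5 5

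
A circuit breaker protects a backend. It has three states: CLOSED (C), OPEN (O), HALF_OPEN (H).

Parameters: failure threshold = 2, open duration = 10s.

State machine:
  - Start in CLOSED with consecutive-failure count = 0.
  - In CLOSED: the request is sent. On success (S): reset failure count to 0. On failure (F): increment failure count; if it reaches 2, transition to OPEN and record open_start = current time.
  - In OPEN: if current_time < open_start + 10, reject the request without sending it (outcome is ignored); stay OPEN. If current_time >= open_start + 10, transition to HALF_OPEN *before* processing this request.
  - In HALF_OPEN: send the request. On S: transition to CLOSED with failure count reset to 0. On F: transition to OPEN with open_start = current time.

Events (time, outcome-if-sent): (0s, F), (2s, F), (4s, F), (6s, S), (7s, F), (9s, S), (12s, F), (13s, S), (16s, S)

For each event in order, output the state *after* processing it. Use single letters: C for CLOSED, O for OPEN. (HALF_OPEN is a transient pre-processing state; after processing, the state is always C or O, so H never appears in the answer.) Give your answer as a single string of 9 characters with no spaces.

Answer: COOOOOOOO

Derivation:
State after each event:
  event#1 t=0s outcome=F: state=CLOSED
  event#2 t=2s outcome=F: state=OPEN
  event#3 t=4s outcome=F: state=OPEN
  event#4 t=6s outcome=S: state=OPEN
  event#5 t=7s outcome=F: state=OPEN
  event#6 t=9s outcome=S: state=OPEN
  event#7 t=12s outcome=F: state=OPEN
  event#8 t=13s outcome=S: state=OPEN
  event#9 t=16s outcome=S: state=OPEN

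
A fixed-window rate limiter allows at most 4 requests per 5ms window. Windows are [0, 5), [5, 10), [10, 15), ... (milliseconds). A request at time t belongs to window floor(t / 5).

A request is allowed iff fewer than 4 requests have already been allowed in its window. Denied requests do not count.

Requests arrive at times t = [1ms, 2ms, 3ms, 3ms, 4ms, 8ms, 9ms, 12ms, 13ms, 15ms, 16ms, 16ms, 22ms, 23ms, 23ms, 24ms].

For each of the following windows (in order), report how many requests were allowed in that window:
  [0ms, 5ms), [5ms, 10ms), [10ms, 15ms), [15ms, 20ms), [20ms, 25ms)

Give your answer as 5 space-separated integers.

Processing requests:
  req#1 t=1ms (window 0): ALLOW
  req#2 t=2ms (window 0): ALLOW
  req#3 t=3ms (window 0): ALLOW
  req#4 t=3ms (window 0): ALLOW
  req#5 t=4ms (window 0): DENY
  req#6 t=8ms (window 1): ALLOW
  req#7 t=9ms (window 1): ALLOW
  req#8 t=12ms (window 2): ALLOW
  req#9 t=13ms (window 2): ALLOW
  req#10 t=15ms (window 3): ALLOW
  req#11 t=16ms (window 3): ALLOW
  req#12 t=16ms (window 3): ALLOW
  req#13 t=22ms (window 4): ALLOW
  req#14 t=23ms (window 4): ALLOW
  req#15 t=23ms (window 4): ALLOW
  req#16 t=24ms (window 4): ALLOW

Allowed counts by window: 4 2 2 3 4

Answer: 4 2 2 3 4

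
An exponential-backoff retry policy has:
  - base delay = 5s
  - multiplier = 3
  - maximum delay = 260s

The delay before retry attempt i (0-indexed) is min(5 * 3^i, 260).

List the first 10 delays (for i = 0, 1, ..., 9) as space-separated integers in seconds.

Computing each delay:
  i=0: min(5*3^0, 260) = 5
  i=1: min(5*3^1, 260) = 15
  i=2: min(5*3^2, 260) = 45
  i=3: min(5*3^3, 260) = 135
  i=4: min(5*3^4, 260) = 260
  i=5: min(5*3^5, 260) = 260
  i=6: min(5*3^6, 260) = 260
  i=7: min(5*3^7, 260) = 260
  i=8: min(5*3^8, 260) = 260
  i=9: min(5*3^9, 260) = 260

Answer: 5 15 45 135 260 260 260 260 260 260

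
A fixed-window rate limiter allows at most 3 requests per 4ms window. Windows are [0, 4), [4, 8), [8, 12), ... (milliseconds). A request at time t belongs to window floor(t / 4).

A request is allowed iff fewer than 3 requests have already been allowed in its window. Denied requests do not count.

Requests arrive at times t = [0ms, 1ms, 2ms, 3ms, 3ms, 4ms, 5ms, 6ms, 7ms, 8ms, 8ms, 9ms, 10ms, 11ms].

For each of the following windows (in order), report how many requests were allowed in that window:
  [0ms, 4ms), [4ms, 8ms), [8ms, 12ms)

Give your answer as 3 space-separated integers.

Answer: 3 3 3

Derivation:
Processing requests:
  req#1 t=0ms (window 0): ALLOW
  req#2 t=1ms (window 0): ALLOW
  req#3 t=2ms (window 0): ALLOW
  req#4 t=3ms (window 0): DENY
  req#5 t=3ms (window 0): DENY
  req#6 t=4ms (window 1): ALLOW
  req#7 t=5ms (window 1): ALLOW
  req#8 t=6ms (window 1): ALLOW
  req#9 t=7ms (window 1): DENY
  req#10 t=8ms (window 2): ALLOW
  req#11 t=8ms (window 2): ALLOW
  req#12 t=9ms (window 2): ALLOW
  req#13 t=10ms (window 2): DENY
  req#14 t=11ms (window 2): DENY

Allowed counts by window: 3 3 3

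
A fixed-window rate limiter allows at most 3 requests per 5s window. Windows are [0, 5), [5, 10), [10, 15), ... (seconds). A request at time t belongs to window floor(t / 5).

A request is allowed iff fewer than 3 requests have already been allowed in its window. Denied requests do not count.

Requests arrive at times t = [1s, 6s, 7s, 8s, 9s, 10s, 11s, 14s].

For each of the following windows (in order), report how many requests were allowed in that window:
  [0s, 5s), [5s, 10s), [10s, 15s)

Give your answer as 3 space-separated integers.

Answer: 1 3 3

Derivation:
Processing requests:
  req#1 t=1s (window 0): ALLOW
  req#2 t=6s (window 1): ALLOW
  req#3 t=7s (window 1): ALLOW
  req#4 t=8s (window 1): ALLOW
  req#5 t=9s (window 1): DENY
  req#6 t=10s (window 2): ALLOW
  req#7 t=11s (window 2): ALLOW
  req#8 t=14s (window 2): ALLOW

Allowed counts by window: 1 3 3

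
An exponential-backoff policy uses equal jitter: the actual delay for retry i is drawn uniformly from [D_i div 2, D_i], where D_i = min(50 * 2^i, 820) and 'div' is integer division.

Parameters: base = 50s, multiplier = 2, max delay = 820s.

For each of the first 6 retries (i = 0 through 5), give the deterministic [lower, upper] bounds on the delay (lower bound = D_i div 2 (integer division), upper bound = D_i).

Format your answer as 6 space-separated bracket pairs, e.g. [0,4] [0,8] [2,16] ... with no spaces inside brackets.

Computing bounds per retry:
  i=0: D_i=min(50*2^0,820)=50, bounds=[25,50]
  i=1: D_i=min(50*2^1,820)=100, bounds=[50,100]
  i=2: D_i=min(50*2^2,820)=200, bounds=[100,200]
  i=3: D_i=min(50*2^3,820)=400, bounds=[200,400]
  i=4: D_i=min(50*2^4,820)=800, bounds=[400,800]
  i=5: D_i=min(50*2^5,820)=820, bounds=[410,820]

Answer: [25,50] [50,100] [100,200] [200,400] [400,800] [410,820]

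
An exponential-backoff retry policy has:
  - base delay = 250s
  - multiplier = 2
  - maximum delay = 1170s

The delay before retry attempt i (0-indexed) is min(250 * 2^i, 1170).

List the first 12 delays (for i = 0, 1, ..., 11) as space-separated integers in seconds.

Answer: 250 500 1000 1170 1170 1170 1170 1170 1170 1170 1170 1170

Derivation:
Computing each delay:
  i=0: min(250*2^0, 1170) = 250
  i=1: min(250*2^1, 1170) = 500
  i=2: min(250*2^2, 1170) = 1000
  i=3: min(250*2^3, 1170) = 1170
  i=4: min(250*2^4, 1170) = 1170
  i=5: min(250*2^5, 1170) = 1170
  i=6: min(250*2^6, 1170) = 1170
  i=7: min(250*2^7, 1170) = 1170
  i=8: min(250*2^8, 1170) = 1170
  i=9: min(250*2^9, 1170) = 1170
  i=10: min(250*2^10, 1170) = 1170
  i=11: min(250*2^11, 1170) = 1170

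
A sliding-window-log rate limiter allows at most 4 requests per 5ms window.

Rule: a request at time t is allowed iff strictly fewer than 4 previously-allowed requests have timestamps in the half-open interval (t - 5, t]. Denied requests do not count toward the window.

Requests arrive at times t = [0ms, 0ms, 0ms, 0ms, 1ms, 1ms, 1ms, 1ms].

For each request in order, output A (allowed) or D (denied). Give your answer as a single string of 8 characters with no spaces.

Answer: AAAADDDD

Derivation:
Tracking allowed requests in the window:
  req#1 t=0ms: ALLOW
  req#2 t=0ms: ALLOW
  req#3 t=0ms: ALLOW
  req#4 t=0ms: ALLOW
  req#5 t=1ms: DENY
  req#6 t=1ms: DENY
  req#7 t=1ms: DENY
  req#8 t=1ms: DENY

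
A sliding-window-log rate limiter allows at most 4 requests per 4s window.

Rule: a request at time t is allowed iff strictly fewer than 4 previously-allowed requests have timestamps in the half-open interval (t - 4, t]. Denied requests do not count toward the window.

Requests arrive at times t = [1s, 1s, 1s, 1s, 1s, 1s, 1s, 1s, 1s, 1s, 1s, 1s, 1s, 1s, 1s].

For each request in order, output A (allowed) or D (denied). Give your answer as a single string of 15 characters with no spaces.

Answer: AAAADDDDDDDDDDD

Derivation:
Tracking allowed requests in the window:
  req#1 t=1s: ALLOW
  req#2 t=1s: ALLOW
  req#3 t=1s: ALLOW
  req#4 t=1s: ALLOW
  req#5 t=1s: DENY
  req#6 t=1s: DENY
  req#7 t=1s: DENY
  req#8 t=1s: DENY
  req#9 t=1s: DENY
  req#10 t=1s: DENY
  req#11 t=1s: DENY
  req#12 t=1s: DENY
  req#13 t=1s: DENY
  req#14 t=1s: DENY
  req#15 t=1s: DENY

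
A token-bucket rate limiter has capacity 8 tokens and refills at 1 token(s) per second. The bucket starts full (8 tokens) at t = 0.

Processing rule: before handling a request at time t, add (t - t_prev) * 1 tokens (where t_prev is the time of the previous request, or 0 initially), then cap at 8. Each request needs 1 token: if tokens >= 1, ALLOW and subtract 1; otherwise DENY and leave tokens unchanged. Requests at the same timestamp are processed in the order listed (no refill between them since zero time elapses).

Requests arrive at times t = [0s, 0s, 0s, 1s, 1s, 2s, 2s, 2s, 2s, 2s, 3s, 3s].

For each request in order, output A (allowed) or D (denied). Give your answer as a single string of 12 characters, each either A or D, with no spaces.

Simulating step by step:
  req#1 t=0s: ALLOW
  req#2 t=0s: ALLOW
  req#3 t=0s: ALLOW
  req#4 t=1s: ALLOW
  req#5 t=1s: ALLOW
  req#6 t=2s: ALLOW
  req#7 t=2s: ALLOW
  req#8 t=2s: ALLOW
  req#9 t=2s: ALLOW
  req#10 t=2s: ALLOW
  req#11 t=3s: ALLOW
  req#12 t=3s: DENY

Answer: AAAAAAAAAAAD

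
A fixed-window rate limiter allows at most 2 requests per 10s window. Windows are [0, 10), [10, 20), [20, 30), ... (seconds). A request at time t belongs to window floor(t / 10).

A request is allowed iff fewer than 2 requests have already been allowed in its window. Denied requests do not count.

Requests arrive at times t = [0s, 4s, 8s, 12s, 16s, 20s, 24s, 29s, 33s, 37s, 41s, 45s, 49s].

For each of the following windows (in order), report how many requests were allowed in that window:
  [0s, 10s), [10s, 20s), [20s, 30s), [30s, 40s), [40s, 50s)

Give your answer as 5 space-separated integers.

Answer: 2 2 2 2 2

Derivation:
Processing requests:
  req#1 t=0s (window 0): ALLOW
  req#2 t=4s (window 0): ALLOW
  req#3 t=8s (window 0): DENY
  req#4 t=12s (window 1): ALLOW
  req#5 t=16s (window 1): ALLOW
  req#6 t=20s (window 2): ALLOW
  req#7 t=24s (window 2): ALLOW
  req#8 t=29s (window 2): DENY
  req#9 t=33s (window 3): ALLOW
  req#10 t=37s (window 3): ALLOW
  req#11 t=41s (window 4): ALLOW
  req#12 t=45s (window 4): ALLOW
  req#13 t=49s (window 4): DENY

Allowed counts by window: 2 2 2 2 2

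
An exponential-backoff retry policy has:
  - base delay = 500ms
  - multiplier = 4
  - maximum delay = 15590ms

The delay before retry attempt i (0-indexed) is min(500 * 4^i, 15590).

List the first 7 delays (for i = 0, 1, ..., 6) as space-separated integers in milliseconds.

Computing each delay:
  i=0: min(500*4^0, 15590) = 500
  i=1: min(500*4^1, 15590) = 2000
  i=2: min(500*4^2, 15590) = 8000
  i=3: min(500*4^3, 15590) = 15590
  i=4: min(500*4^4, 15590) = 15590
  i=5: min(500*4^5, 15590) = 15590
  i=6: min(500*4^6, 15590) = 15590

Answer: 500 2000 8000 15590 15590 15590 15590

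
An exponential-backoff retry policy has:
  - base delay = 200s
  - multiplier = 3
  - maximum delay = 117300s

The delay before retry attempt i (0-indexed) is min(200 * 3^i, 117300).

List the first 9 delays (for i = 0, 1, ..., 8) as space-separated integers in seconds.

Computing each delay:
  i=0: min(200*3^0, 117300) = 200
  i=1: min(200*3^1, 117300) = 600
  i=2: min(200*3^2, 117300) = 1800
  i=3: min(200*3^3, 117300) = 5400
  i=4: min(200*3^4, 117300) = 16200
  i=5: min(200*3^5, 117300) = 48600
  i=6: min(200*3^6, 117300) = 117300
  i=7: min(200*3^7, 117300) = 117300
  i=8: min(200*3^8, 117300) = 117300

Answer: 200 600 1800 5400 16200 48600 117300 117300 117300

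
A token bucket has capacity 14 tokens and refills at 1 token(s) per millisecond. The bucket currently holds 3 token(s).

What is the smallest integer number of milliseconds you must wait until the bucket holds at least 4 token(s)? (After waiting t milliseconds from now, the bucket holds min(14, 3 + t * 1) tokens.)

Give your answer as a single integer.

Need 3 + t * 1 >= 4, so t >= 1/1.
Smallest integer t = ceil(1/1) = 1.

Answer: 1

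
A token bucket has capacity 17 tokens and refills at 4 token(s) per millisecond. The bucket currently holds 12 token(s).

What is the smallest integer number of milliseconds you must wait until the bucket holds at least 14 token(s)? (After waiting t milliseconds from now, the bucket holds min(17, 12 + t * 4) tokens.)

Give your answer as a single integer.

Answer: 1

Derivation:
Need 12 + t * 4 >= 14, so t >= 2/4.
Smallest integer t = ceil(2/4) = 1.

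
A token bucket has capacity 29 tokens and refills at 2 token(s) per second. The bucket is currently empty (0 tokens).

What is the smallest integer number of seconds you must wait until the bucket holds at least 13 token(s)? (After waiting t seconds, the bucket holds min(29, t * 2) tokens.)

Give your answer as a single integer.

Need t * 2 >= 13, so t >= 13/2.
Smallest integer t = ceil(13/2) = 7.

Answer: 7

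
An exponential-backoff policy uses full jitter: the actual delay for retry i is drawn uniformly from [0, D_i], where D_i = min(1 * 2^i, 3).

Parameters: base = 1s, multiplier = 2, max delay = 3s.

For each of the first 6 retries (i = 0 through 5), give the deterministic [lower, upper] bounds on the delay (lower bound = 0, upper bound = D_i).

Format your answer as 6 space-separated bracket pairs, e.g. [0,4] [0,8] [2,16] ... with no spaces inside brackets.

Computing bounds per retry:
  i=0: D_i=min(1*2^0,3)=1, bounds=[0,1]
  i=1: D_i=min(1*2^1,3)=2, bounds=[0,2]
  i=2: D_i=min(1*2^2,3)=3, bounds=[0,3]
  i=3: D_i=min(1*2^3,3)=3, bounds=[0,3]
  i=4: D_i=min(1*2^4,3)=3, bounds=[0,3]
  i=5: D_i=min(1*2^5,3)=3, bounds=[0,3]

Answer: [0,1] [0,2] [0,3] [0,3] [0,3] [0,3]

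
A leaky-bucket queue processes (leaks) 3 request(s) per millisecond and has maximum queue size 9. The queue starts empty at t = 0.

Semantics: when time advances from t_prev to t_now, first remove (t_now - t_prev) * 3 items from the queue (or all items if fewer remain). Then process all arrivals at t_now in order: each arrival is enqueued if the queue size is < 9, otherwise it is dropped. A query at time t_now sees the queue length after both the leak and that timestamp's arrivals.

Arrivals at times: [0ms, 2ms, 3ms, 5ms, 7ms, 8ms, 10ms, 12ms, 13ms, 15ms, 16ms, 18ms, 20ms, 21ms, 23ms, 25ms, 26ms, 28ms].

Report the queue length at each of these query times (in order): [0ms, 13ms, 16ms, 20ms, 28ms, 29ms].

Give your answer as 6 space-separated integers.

Queue lengths at query times:
  query t=0ms: backlog = 1
  query t=13ms: backlog = 1
  query t=16ms: backlog = 1
  query t=20ms: backlog = 1
  query t=28ms: backlog = 1
  query t=29ms: backlog = 0

Answer: 1 1 1 1 1 0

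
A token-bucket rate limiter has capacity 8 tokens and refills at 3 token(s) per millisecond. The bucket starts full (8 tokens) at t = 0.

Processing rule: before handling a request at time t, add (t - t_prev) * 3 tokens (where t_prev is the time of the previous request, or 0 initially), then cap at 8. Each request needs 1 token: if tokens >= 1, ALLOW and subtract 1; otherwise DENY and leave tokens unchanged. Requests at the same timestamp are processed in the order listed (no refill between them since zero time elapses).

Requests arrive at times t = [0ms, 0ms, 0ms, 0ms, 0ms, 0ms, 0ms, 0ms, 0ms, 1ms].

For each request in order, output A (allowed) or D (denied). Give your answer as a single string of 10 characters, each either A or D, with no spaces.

Answer: AAAAAAAADA

Derivation:
Simulating step by step:
  req#1 t=0ms: ALLOW
  req#2 t=0ms: ALLOW
  req#3 t=0ms: ALLOW
  req#4 t=0ms: ALLOW
  req#5 t=0ms: ALLOW
  req#6 t=0ms: ALLOW
  req#7 t=0ms: ALLOW
  req#8 t=0ms: ALLOW
  req#9 t=0ms: DENY
  req#10 t=1ms: ALLOW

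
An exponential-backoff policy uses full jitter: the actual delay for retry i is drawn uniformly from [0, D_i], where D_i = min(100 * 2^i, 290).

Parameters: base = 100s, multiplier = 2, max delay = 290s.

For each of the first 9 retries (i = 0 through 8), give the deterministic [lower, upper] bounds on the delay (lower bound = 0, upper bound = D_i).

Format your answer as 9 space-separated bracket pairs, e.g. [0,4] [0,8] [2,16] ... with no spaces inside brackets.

Answer: [0,100] [0,200] [0,290] [0,290] [0,290] [0,290] [0,290] [0,290] [0,290]

Derivation:
Computing bounds per retry:
  i=0: D_i=min(100*2^0,290)=100, bounds=[0,100]
  i=1: D_i=min(100*2^1,290)=200, bounds=[0,200]
  i=2: D_i=min(100*2^2,290)=290, bounds=[0,290]
  i=3: D_i=min(100*2^3,290)=290, bounds=[0,290]
  i=4: D_i=min(100*2^4,290)=290, bounds=[0,290]
  i=5: D_i=min(100*2^5,290)=290, bounds=[0,290]
  i=6: D_i=min(100*2^6,290)=290, bounds=[0,290]
  i=7: D_i=min(100*2^7,290)=290, bounds=[0,290]
  i=8: D_i=min(100*2^8,290)=290, bounds=[0,290]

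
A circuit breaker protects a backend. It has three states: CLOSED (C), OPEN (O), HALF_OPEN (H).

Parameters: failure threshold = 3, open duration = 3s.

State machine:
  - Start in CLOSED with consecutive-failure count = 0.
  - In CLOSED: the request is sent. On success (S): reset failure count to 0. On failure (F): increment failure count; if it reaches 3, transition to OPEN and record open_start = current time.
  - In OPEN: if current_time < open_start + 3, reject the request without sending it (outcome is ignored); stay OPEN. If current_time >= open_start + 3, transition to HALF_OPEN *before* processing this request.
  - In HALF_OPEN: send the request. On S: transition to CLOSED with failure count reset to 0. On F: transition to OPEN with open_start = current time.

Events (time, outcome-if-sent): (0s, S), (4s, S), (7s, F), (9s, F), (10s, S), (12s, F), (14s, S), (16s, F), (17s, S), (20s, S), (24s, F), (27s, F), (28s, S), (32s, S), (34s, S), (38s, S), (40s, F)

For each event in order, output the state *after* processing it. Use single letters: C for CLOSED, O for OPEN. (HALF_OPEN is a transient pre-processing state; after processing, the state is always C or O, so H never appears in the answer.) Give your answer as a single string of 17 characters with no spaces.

State after each event:
  event#1 t=0s outcome=S: state=CLOSED
  event#2 t=4s outcome=S: state=CLOSED
  event#3 t=7s outcome=F: state=CLOSED
  event#4 t=9s outcome=F: state=CLOSED
  event#5 t=10s outcome=S: state=CLOSED
  event#6 t=12s outcome=F: state=CLOSED
  event#7 t=14s outcome=S: state=CLOSED
  event#8 t=16s outcome=F: state=CLOSED
  event#9 t=17s outcome=S: state=CLOSED
  event#10 t=20s outcome=S: state=CLOSED
  event#11 t=24s outcome=F: state=CLOSED
  event#12 t=27s outcome=F: state=CLOSED
  event#13 t=28s outcome=S: state=CLOSED
  event#14 t=32s outcome=S: state=CLOSED
  event#15 t=34s outcome=S: state=CLOSED
  event#16 t=38s outcome=S: state=CLOSED
  event#17 t=40s outcome=F: state=CLOSED

Answer: CCCCCCCCCCCCCCCCC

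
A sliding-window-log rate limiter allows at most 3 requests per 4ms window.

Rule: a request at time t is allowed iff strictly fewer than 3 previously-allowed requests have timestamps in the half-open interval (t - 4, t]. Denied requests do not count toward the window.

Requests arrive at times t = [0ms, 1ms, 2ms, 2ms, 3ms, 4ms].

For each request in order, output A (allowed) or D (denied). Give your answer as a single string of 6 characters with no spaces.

Answer: AAADDA

Derivation:
Tracking allowed requests in the window:
  req#1 t=0ms: ALLOW
  req#2 t=1ms: ALLOW
  req#3 t=2ms: ALLOW
  req#4 t=2ms: DENY
  req#5 t=3ms: DENY
  req#6 t=4ms: ALLOW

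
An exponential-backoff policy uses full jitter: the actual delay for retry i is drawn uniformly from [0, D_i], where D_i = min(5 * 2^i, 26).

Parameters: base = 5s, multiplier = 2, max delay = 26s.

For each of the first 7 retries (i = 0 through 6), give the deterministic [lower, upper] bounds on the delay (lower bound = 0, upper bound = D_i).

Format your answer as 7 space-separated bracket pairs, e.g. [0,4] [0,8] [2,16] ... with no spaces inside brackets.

Answer: [0,5] [0,10] [0,20] [0,26] [0,26] [0,26] [0,26]

Derivation:
Computing bounds per retry:
  i=0: D_i=min(5*2^0,26)=5, bounds=[0,5]
  i=1: D_i=min(5*2^1,26)=10, bounds=[0,10]
  i=2: D_i=min(5*2^2,26)=20, bounds=[0,20]
  i=3: D_i=min(5*2^3,26)=26, bounds=[0,26]
  i=4: D_i=min(5*2^4,26)=26, bounds=[0,26]
  i=5: D_i=min(5*2^5,26)=26, bounds=[0,26]
  i=6: D_i=min(5*2^6,26)=26, bounds=[0,26]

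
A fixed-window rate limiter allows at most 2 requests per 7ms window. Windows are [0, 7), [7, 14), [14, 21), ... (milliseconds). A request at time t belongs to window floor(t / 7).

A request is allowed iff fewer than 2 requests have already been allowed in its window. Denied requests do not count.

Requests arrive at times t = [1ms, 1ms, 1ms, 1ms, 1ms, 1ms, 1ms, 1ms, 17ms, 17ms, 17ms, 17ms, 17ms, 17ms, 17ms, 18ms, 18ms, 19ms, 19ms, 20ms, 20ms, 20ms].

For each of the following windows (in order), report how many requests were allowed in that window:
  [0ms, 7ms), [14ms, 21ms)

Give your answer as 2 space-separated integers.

Answer: 2 2

Derivation:
Processing requests:
  req#1 t=1ms (window 0): ALLOW
  req#2 t=1ms (window 0): ALLOW
  req#3 t=1ms (window 0): DENY
  req#4 t=1ms (window 0): DENY
  req#5 t=1ms (window 0): DENY
  req#6 t=1ms (window 0): DENY
  req#7 t=1ms (window 0): DENY
  req#8 t=1ms (window 0): DENY
  req#9 t=17ms (window 2): ALLOW
  req#10 t=17ms (window 2): ALLOW
  req#11 t=17ms (window 2): DENY
  req#12 t=17ms (window 2): DENY
  req#13 t=17ms (window 2): DENY
  req#14 t=17ms (window 2): DENY
  req#15 t=17ms (window 2): DENY
  req#16 t=18ms (window 2): DENY
  req#17 t=18ms (window 2): DENY
  req#18 t=19ms (window 2): DENY
  req#19 t=19ms (window 2): DENY
  req#20 t=20ms (window 2): DENY
  req#21 t=20ms (window 2): DENY
  req#22 t=20ms (window 2): DENY

Allowed counts by window: 2 2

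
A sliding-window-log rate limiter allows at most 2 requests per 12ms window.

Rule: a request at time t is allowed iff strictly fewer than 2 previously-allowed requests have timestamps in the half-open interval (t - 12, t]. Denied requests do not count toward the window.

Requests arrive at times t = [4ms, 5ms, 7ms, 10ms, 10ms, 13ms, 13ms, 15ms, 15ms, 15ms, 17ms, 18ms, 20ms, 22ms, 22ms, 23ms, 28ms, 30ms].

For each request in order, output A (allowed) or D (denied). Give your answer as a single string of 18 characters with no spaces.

Tracking allowed requests in the window:
  req#1 t=4ms: ALLOW
  req#2 t=5ms: ALLOW
  req#3 t=7ms: DENY
  req#4 t=10ms: DENY
  req#5 t=10ms: DENY
  req#6 t=13ms: DENY
  req#7 t=13ms: DENY
  req#8 t=15ms: DENY
  req#9 t=15ms: DENY
  req#10 t=15ms: DENY
  req#11 t=17ms: ALLOW
  req#12 t=18ms: ALLOW
  req#13 t=20ms: DENY
  req#14 t=22ms: DENY
  req#15 t=22ms: DENY
  req#16 t=23ms: DENY
  req#17 t=28ms: DENY
  req#18 t=30ms: ALLOW

Answer: AADDDDDDDDAADDDDDA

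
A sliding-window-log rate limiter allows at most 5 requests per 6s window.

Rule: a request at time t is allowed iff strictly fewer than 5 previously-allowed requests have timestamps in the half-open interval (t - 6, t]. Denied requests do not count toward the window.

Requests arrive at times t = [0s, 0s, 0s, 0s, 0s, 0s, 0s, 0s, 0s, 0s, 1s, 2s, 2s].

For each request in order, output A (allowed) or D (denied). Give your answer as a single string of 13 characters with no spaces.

Tracking allowed requests in the window:
  req#1 t=0s: ALLOW
  req#2 t=0s: ALLOW
  req#3 t=0s: ALLOW
  req#4 t=0s: ALLOW
  req#5 t=0s: ALLOW
  req#6 t=0s: DENY
  req#7 t=0s: DENY
  req#8 t=0s: DENY
  req#9 t=0s: DENY
  req#10 t=0s: DENY
  req#11 t=1s: DENY
  req#12 t=2s: DENY
  req#13 t=2s: DENY

Answer: AAAAADDDDDDDD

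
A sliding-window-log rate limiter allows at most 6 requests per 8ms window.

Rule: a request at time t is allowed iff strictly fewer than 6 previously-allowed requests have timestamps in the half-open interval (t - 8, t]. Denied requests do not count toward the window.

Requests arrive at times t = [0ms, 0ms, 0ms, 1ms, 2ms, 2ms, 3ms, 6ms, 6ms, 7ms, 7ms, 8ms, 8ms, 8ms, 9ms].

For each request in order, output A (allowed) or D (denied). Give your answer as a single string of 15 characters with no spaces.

Tracking allowed requests in the window:
  req#1 t=0ms: ALLOW
  req#2 t=0ms: ALLOW
  req#3 t=0ms: ALLOW
  req#4 t=1ms: ALLOW
  req#5 t=2ms: ALLOW
  req#6 t=2ms: ALLOW
  req#7 t=3ms: DENY
  req#8 t=6ms: DENY
  req#9 t=6ms: DENY
  req#10 t=7ms: DENY
  req#11 t=7ms: DENY
  req#12 t=8ms: ALLOW
  req#13 t=8ms: ALLOW
  req#14 t=8ms: ALLOW
  req#15 t=9ms: ALLOW

Answer: AAAAAADDDDDAAAA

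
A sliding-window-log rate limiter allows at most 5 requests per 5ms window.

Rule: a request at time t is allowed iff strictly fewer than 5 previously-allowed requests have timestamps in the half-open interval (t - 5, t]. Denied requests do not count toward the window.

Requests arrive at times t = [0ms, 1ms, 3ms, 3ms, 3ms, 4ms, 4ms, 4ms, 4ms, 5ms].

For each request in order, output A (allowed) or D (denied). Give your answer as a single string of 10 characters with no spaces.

Tracking allowed requests in the window:
  req#1 t=0ms: ALLOW
  req#2 t=1ms: ALLOW
  req#3 t=3ms: ALLOW
  req#4 t=3ms: ALLOW
  req#5 t=3ms: ALLOW
  req#6 t=4ms: DENY
  req#7 t=4ms: DENY
  req#8 t=4ms: DENY
  req#9 t=4ms: DENY
  req#10 t=5ms: ALLOW

Answer: AAAAADDDDA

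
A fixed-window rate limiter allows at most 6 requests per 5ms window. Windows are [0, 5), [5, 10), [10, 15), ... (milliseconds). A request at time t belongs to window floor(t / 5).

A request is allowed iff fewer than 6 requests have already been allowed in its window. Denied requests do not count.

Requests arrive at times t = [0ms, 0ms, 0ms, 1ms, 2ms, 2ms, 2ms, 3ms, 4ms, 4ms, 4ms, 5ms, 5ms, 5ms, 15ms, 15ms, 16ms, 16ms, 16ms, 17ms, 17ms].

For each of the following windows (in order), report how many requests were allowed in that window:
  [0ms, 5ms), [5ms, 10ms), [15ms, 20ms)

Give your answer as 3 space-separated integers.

Processing requests:
  req#1 t=0ms (window 0): ALLOW
  req#2 t=0ms (window 0): ALLOW
  req#3 t=0ms (window 0): ALLOW
  req#4 t=1ms (window 0): ALLOW
  req#5 t=2ms (window 0): ALLOW
  req#6 t=2ms (window 0): ALLOW
  req#7 t=2ms (window 0): DENY
  req#8 t=3ms (window 0): DENY
  req#9 t=4ms (window 0): DENY
  req#10 t=4ms (window 0): DENY
  req#11 t=4ms (window 0): DENY
  req#12 t=5ms (window 1): ALLOW
  req#13 t=5ms (window 1): ALLOW
  req#14 t=5ms (window 1): ALLOW
  req#15 t=15ms (window 3): ALLOW
  req#16 t=15ms (window 3): ALLOW
  req#17 t=16ms (window 3): ALLOW
  req#18 t=16ms (window 3): ALLOW
  req#19 t=16ms (window 3): ALLOW
  req#20 t=17ms (window 3): ALLOW
  req#21 t=17ms (window 3): DENY

Allowed counts by window: 6 3 6

Answer: 6 3 6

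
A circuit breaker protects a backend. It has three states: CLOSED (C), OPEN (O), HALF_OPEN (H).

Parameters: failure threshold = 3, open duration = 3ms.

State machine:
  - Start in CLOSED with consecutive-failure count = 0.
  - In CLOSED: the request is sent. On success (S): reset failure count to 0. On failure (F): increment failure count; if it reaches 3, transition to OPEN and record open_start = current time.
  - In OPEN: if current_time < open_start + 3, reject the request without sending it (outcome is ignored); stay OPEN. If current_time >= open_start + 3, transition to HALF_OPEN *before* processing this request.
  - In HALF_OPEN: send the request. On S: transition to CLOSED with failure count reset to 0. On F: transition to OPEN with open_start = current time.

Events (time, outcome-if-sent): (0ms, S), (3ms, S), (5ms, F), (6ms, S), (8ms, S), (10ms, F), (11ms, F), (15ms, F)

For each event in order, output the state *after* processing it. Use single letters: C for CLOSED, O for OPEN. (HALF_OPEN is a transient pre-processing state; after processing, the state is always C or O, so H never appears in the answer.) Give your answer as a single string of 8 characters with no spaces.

Answer: CCCCCCCO

Derivation:
State after each event:
  event#1 t=0ms outcome=S: state=CLOSED
  event#2 t=3ms outcome=S: state=CLOSED
  event#3 t=5ms outcome=F: state=CLOSED
  event#4 t=6ms outcome=S: state=CLOSED
  event#5 t=8ms outcome=S: state=CLOSED
  event#6 t=10ms outcome=F: state=CLOSED
  event#7 t=11ms outcome=F: state=CLOSED
  event#8 t=15ms outcome=F: state=OPEN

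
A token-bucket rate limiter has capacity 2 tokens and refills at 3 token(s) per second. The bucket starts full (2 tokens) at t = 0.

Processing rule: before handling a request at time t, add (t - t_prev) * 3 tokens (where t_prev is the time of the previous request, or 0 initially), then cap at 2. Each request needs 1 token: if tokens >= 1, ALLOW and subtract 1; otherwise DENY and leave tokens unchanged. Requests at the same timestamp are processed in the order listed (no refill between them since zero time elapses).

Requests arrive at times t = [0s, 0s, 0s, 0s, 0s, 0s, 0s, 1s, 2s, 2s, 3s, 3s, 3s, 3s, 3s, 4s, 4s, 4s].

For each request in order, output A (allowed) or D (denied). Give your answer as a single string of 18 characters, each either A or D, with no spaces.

Answer: AADDDDDAAAAADDDAAD

Derivation:
Simulating step by step:
  req#1 t=0s: ALLOW
  req#2 t=0s: ALLOW
  req#3 t=0s: DENY
  req#4 t=0s: DENY
  req#5 t=0s: DENY
  req#6 t=0s: DENY
  req#7 t=0s: DENY
  req#8 t=1s: ALLOW
  req#9 t=2s: ALLOW
  req#10 t=2s: ALLOW
  req#11 t=3s: ALLOW
  req#12 t=3s: ALLOW
  req#13 t=3s: DENY
  req#14 t=3s: DENY
  req#15 t=3s: DENY
  req#16 t=4s: ALLOW
  req#17 t=4s: ALLOW
  req#18 t=4s: DENY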